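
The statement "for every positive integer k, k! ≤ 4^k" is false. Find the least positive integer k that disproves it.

k = 9

Check each positive integer k in order until k! > 4^k.
k = 1: k! = 1 and 4^k = 4, so 1 ≤ 4.
k = 2: k! = 2 and 4^k = 16, so 2 ≤ 16.
k = 3: k! = 6 and 4^k = 64, so 6 ≤ 64.
k = 4: k! = 24 and 4^k = 256, so 24 ≤ 256.
k = 5: k! = 120 and 4^k = 1024, so 120 ≤ 1024.
k = 6: k! = 720 and 4^k = 4096, so 720 ≤ 4096.
k = 7: k! = 5040 and 4^k = 16384, so 5040 ≤ 16384.
k = 8: k! = 40320 and 4^k = 65536, so 40320 ≤ 65536.
k = 9: k! = 362880 and 4^k = 262144, so 362880 > 262144.
Hence k = 9 is a counterexample.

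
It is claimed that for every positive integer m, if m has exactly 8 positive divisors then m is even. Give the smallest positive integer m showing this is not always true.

We need the least positive integer m for which m has exactly 8 positive divisors but m is odd.
For m = 24, 30, 40, 42, …, 88, 102, 104 the conclusion holds.
m = 105: divisors of 105: 1, 3, 5, 7, 15, 21, 35, 105; 105 is odd.
Hence m = 105 is a counterexample.

m = 105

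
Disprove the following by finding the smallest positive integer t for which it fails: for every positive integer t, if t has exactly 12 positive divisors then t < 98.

A counterexample is any positive integer t such that t has exactly 12 positive divisors but the claim fails; we check each in order.
The first 5 eligible values, up to t = 96, all satisfy the conclusion.
t = 108: τ(108) = 12; 108 ≥ 98.
So t = 108 is the smallest counterexample.

t = 108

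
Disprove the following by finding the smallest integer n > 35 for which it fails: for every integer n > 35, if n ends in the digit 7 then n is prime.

n = 57

We need the least integer n > 35 for which n ends in the digit 7 but n is not prime.
For n = 37, 47 the conclusion holds.
n = 57: 57 ends in 7; 57 = 3 × 19, composite.
Thus n = 57 disproves the claim, and no smaller n works.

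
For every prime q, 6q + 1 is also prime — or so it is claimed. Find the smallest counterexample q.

q = 19

For q = 2, 3, 5, 7, 11, 13, 17 the conclusion holds.
q = 19: 6q + 1 = 115 = 5 × 23, not prime.
Thus q = 19 disproves the claim, and no smaller q works.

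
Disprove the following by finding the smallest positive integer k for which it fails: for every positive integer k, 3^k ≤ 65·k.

k = 6

Check each positive integer k in order until 3^k > 65·k.
k = 1: 3^k = 3 and 65·k = 65, so 3 ≤ 65.
k = 2: 3^k = 9 and 65·k = 130, so 9 ≤ 130.
k = 3: 3^k = 27 and 65·k = 195, so 27 ≤ 195.
k = 4: 3^k = 81 and 65·k = 260, so 81 ≤ 260.
k = 5: 3^k = 243 and 65·k = 325, so 243 ≤ 325.
k = 6: 3^k = 729 and 65·k = 390, so 729 > 390.
Thus k = 6 disproves the claim, and no smaller k works.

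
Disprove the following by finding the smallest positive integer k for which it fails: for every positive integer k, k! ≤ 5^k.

For k = 1, 2, 3, 4, …, 9, 10, 11 the conclusion holds.
k = 12: k! = 479001600 and 5^k = 244140625, so 479001600 > 244140625.
Thus k = 12 disproves the claim, and no smaller k works.

k = 12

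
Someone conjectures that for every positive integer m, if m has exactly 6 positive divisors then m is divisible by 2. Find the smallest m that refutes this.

m = 12: τ(12) = 6; 12 mod 2 = 0.
m = 18: τ(18) = 6; 18 mod 2 = 0.
m = 20: τ(20) = 6; 20 mod 2 = 0.
m = 28: τ(28) = 6; 28 mod 2 = 0.
m = 32: τ(32) = 6; 32 mod 2 = 0.
m = 44: τ(44) = 6; 44 mod 2 = 0.
m = 45: τ(45) = 6; 45 mod 2 = 1.
Thus m = 45 disproves the claim, and no smaller m works.

m = 45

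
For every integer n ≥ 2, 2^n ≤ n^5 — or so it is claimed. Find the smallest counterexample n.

The first 21 eligible values, up to n = 22, all satisfy the conclusion.
n = 23: 2^n = 8388608 and n^5 = 6436343, so 8388608 > 6436343.
So n = 23 is the smallest counterexample.

n = 23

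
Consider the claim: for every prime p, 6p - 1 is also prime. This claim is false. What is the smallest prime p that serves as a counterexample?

A counterexample is any prime p such that 6p - 1 is not prime; we check each in order.
p = 2: 6p - 1 = 11, prime.
p = 3: 6p - 1 = 17, prime.
p = 5: 6p - 1 = 29, prime.
p = 7: 6p - 1 = 41, prime.
p = 11: 6p - 1 = 65 = 5 × 13, not prime.
Thus p = 11 disproves the claim, and no smaller p works.

p = 11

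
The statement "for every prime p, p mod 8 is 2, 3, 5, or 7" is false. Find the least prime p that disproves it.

We need the least prime p for which the claim fails.
For p = 2, 3, 5, 7, 11, 13 the conclusion holds.
p = 17: 17 mod 8 = 1 — not in {2, 3, 5, 7}.
Hence p = 17 is a counterexample.

p = 17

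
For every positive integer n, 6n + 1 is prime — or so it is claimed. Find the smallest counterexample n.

n = 4

We need the least positive integer n for which 6n + 1 is not prime.
For n = 1, 2, 3 the conclusion holds.
n = 4: 6n + 1 = 25 = 5 × 5, composite.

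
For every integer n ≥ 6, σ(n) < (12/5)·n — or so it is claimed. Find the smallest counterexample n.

n = 24

For n = 6, 7, 8, 9, …, 21, 22, 23 the conclusion holds.
n = 24: σ(24) = 60; 60 ≥ 288/5.
Hence n = 24 is a counterexample.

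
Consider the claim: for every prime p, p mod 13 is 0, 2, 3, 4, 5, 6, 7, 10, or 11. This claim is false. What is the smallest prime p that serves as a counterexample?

p = 47

Check each prime p in order until the claim fails.
For p = 2, 3, 5, 7, …, 37, 41, 43 the conclusion holds.
p = 47: 47 mod 13 = 8 — not in {0, 2, 3, 4, 5, 6, 7, 10, 11}.
Hence p = 47 is a counterexample.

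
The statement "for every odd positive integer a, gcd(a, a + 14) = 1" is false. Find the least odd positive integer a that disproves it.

A counterexample is any odd positive integer a such that gcd(a, a + 14) > 1; we check each in order.
a = 1: gcd(1, 15) = 1.
a = 3: gcd(3, 17) = 1.
a = 5: gcd(5, 19) = 1.
a = 7: gcd(7, 21) = 7.

a = 7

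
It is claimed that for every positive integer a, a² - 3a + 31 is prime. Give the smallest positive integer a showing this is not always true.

a = 4

a = 1: a² - 3a + 31 = 29, prime.
a = 2: a² - 3a + 31 = 29, prime.
a = 3: a² - 3a + 31 = 31, prime.
a = 4: a² - 3a + 31 = 35 = 5 × 7, composite.
Thus a = 4 disproves the claim, and no smaller a works.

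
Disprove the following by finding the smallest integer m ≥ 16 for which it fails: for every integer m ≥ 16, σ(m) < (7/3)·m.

m = 24

m = 16: σ(16) = 31; 31 < 112/3.
m = 17: σ(17) = 18; 18 < 119/3.
m = 18: σ(18) = 39; 39 < 42.
m = 19: σ(19) = 20; 20 < 133/3.
m = 20: σ(20) = 42; 42 < 140/3.
m = 21: σ(21) = 32; 32 < 49.
m = 22: σ(22) = 36; 36 < 154/3.
m = 23: σ(23) = 24; 24 < 161/3.
m = 24: σ(24) = 60; 60 ≥ 56.
So m = 24 is the smallest counterexample.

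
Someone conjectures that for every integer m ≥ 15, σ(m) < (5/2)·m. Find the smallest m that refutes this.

A counterexample is any integer m ≥ 15 such that the claim fails; we check each in order.
For m = 15, 16, 17, 18, 19, 20, 21, 22, 23 the conclusion holds.
m = 24: σ(24) = 60; 60 ≥ 60.
Thus m = 24 disproves the claim, and no smaller m works.

m = 24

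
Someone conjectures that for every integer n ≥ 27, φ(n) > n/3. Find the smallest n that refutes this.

Check each integer n ≥ 27 in order until the claim fails.
For n = 27, 28, 29 the conclusion holds.
n = 30: φ(30) = 8 and 30/3 = 10, so φ(30) ≤ 30/3.
Hence n = 30 is a counterexample.

n = 30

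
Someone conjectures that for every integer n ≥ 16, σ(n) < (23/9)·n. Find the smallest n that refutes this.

We need the least integer n ≥ 16 for which the claim fails.
The first 32 eligible values, up to n = 47, all satisfy the conclusion.
n = 48: σ(48) = 124; 124 ≥ 368/3.
Thus n = 48 disproves the claim, and no smaller n works.

n = 48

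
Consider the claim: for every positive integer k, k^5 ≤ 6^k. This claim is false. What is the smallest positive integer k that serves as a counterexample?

k = 3

Check each positive integer k in order until k^5 > 6^k.
For k = 1, 2 the conclusion holds.
k = 3: k^5 = 243 and 6^k = 216, so 243 > 216.
Thus k = 3 disproves the claim, and no smaller k works.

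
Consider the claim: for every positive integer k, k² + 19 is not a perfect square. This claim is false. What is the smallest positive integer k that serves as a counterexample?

k = 9

Check each positive integer k in order until k² + 19 is a perfect square.
k = 1: 1² + 19 = 20, not a perfect square.
k = 2: 2² + 19 = 23, not a perfect square.
k = 3: 3² + 19 = 28, not a perfect square.
k = 4: 4² + 19 = 35, not a perfect square.
k = 5: 5² + 19 = 44, not a perfect square.
k = 6: 6² + 19 = 55, not a perfect square.
k = 7: 7² + 19 = 68, not a perfect square.
k = 8: 8² + 19 = 83, not a perfect square.
k = 9: 9² + 19 = 100 = 10², a perfect square.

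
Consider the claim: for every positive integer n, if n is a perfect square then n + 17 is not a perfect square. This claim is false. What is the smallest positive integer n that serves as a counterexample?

n = 64

We need the least positive integer n for which n is a perfect square but n + 17 is a perfect square.
n = 1: 1 + 17 = 18, not a perfect square.
n = 4: 4 + 17 = 21, not a perfect square.
n = 9: 9 + 17 = 26, not a perfect square.
n = 16: 16 + 17 = 33, not a perfect square.
n = 25: 25 + 17 = 42, not a perfect square.
n = 36: 36 + 17 = 53, not a perfect square.
n = 49: 49 + 17 = 66, not a perfect square.
n = 64: 64 = 8² and 64 + 17 = 81 = 9².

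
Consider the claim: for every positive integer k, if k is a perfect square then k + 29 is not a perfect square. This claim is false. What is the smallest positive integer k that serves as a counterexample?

k = 196

A counterexample is any positive integer k such that k is a perfect square but k + 29 is a perfect square; we check each in order.
For k = 1, 4, 9, 16, …, 121, 144, 169 the conclusion holds.
k = 196: 196 = 14² and 196 + 29 = 225 = 15².
So k = 196 is the smallest counterexample.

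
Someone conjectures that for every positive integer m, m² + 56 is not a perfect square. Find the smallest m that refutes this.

We need the least positive integer m for which m² + 56 is a perfect square.
The first 4 eligible values, up to m = 4, all satisfy the conclusion.
m = 5: 5² + 56 = 81 = 9², a perfect square.

m = 5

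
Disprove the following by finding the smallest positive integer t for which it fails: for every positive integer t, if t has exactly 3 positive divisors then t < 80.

t = 121

Check each positive integer t in order until t has exactly 3 positive divisors but the claim fails.
For t = 4, 9, 25, 49 the conclusion holds.
t = 121: τ(121) = 3; 121 ≥ 80.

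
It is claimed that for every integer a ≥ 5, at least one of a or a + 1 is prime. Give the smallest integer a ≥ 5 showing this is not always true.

A counterexample is any integer a ≥ 5 such that a, a + 1 are both composite; we check each in order.
a = 5: 5 is prime.
a = 6: 7 is prime.
a = 7: 7 is prime.
a = 8: 8 = 2 × 4; 9 = 3 × 3 — both composite.

a = 8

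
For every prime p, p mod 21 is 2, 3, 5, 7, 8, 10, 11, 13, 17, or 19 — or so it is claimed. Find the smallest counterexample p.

p = 37

For p = 2, 3, 5, 7, …, 23, 29, 31 the conclusion holds.
p = 37: 37 mod 21 = 16 — not in {2, 3, 5, 7, 8, 10, 11, 13, 17, 19}.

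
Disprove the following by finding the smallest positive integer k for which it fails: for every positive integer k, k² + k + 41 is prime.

For k = 1, 2, 3, 4, …, 37, 38, 39 the conclusion holds.
k = 40: k² + k + 41 = 1681 = 41 × 41, composite.
Thus k = 40 disproves the claim, and no smaller k works.

k = 40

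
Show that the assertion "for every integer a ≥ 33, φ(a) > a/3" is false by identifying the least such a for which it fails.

a = 36

We need the least integer a ≥ 33 for which the claim fails.
a = 33: φ(33) = 20 and 33/3 = 11, so φ(33) > 33/3.
a = 34: φ(34) = 16 and 34/3 = 34/3, so φ(34) > 34/3.
a = 35: φ(35) = 24 and 35/3 = 35/3, so φ(35) > 35/3.
a = 36: φ(36) = 12 and 36/3 = 12, so φ(36) ≤ 36/3.
Thus a = 36 disproves the claim, and no smaller a works.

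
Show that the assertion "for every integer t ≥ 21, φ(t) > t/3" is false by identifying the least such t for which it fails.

For t = 21, 22, 23 the conclusion holds.
t = 24: φ(24) = 8 and 24/3 = 8, so φ(24) ≤ 24/3.

t = 24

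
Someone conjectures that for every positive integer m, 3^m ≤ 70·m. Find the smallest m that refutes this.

The first 5 eligible values, up to m = 5, all satisfy the conclusion.
m = 6: 3^m = 729 and 70·m = 420, so 729 > 420.
Thus m = 6 disproves the claim, and no smaller m works.

m = 6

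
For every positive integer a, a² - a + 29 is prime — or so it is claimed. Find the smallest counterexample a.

a = 3

A counterexample is any positive integer a such that a² - a + 29 is not prime; we check each in order.
a = 1: a² - a + 29 = 29, prime.
a = 2: a² - a + 29 = 31, prime.
a = 3: a² - a + 29 = 35 = 5 × 7, composite.
Thus a = 3 disproves the claim, and no smaller a works.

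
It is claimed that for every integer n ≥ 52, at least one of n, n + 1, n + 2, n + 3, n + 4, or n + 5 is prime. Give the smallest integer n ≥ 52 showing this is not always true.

n = 90

We need the least integer n ≥ 52 for which n, n + 1, n + 2, n + 3, n + 4, n + 5 are all composite.
For n = 52, 53, 54, 55, …, 87, 88, 89 the conclusion holds.
n = 90: 90 = 2 × 45; 91 = 7 × 13; 92 = 2 × 46; 93 = 3 × 31; 94 = 2 × 47; 95 = 5 × 19 — all composite.
Thus n = 90 disproves the claim, and no smaller n works.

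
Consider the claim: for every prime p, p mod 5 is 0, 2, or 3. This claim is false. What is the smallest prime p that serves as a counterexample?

Check each prime p in order until the claim fails.
For p = 2, 3, 5, 7 the conclusion holds.
p = 11: 11 mod 5 = 1 — not in {0, 2, 3}.
Hence p = 11 is a counterexample.

p = 11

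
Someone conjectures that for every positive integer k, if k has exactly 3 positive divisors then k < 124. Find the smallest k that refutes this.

A counterexample is any positive integer k such that k has exactly 3 positive divisors but the claim fails; we check each in order.
The first 5 eligible values, up to k = 121, all satisfy the conclusion.
k = 169: τ(169) = 3; 169 ≥ 124.
Hence k = 169 is a counterexample.

k = 169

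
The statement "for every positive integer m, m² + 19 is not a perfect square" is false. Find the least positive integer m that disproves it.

m = 1: 1² + 19 = 20, not a perfect square.
m = 2: 2² + 19 = 23, not a perfect square.
m = 3: 3² + 19 = 28, not a perfect square.
m = 4: 4² + 19 = 35, not a perfect square.
m = 5: 5² + 19 = 44, not a perfect square.
m = 6: 6² + 19 = 55, not a perfect square.
m = 7: 7² + 19 = 68, not a perfect square.
m = 8: 8² + 19 = 83, not a perfect square.
m = 9: 9² + 19 = 100 = 10², a perfect square.

m = 9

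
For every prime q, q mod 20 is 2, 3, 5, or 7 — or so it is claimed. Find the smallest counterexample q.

We need the least prime q for which the claim fails.
q = 2: 2 mod 20 = 2.
q = 3: 3 mod 20 = 3.
q = 5: 5 mod 20 = 5.
q = 7: 7 mod 20 = 7.
q = 11: 11 mod 20 = 11 — not in {2, 3, 5, 7}.

q = 11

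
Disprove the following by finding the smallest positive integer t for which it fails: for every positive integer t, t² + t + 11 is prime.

t = 10

We need the least positive integer t for which t² + t + 11 is not prime.
For t = 1, 2, 3, 4, 5, 6, 7, 8, 9 the conclusion holds.
t = 10: t² + t + 11 = 121 = 11 × 11, composite.
Hence t = 10 is a counterexample.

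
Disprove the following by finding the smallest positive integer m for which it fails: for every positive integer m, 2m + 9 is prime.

m = 3

We need the least positive integer m for which 2m + 9 is not prime.
m = 1: 2m + 9 = 11, prime.
m = 2: 2m + 9 = 13, prime.
m = 3: 2m + 9 = 15 = 3 × 5, composite.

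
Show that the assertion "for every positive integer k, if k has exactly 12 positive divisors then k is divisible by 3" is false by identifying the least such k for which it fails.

k = 140

A counterexample is any positive integer k such that k has exactly 12 positive divisors but k is not divisible by 3; we check each in order.
For k = 60, 72, 84, 90, 96, 108, 126, 132 the conclusion holds.
k = 140: τ(140) = 12; 140 mod 3 = 2.
Hence k = 140 is a counterexample.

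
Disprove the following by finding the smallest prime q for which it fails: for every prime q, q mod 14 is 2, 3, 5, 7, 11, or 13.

q = 23

The first 8 eligible values, up to q = 19, all satisfy the conclusion.
q = 23: 23 mod 14 = 9 — not in {2, 3, 5, 7, 11, 13}.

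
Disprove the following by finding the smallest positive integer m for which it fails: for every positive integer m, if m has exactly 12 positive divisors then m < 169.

We need the least positive integer m for which m has exactly 12 positive divisors but the claim fails.
For m = 60, 72, 84, 90, …, 150, 156, 160 the conclusion holds.
m = 198: τ(198) = 12; 198 ≥ 169.
Thus m = 198 disproves the claim, and no smaller m works.

m = 198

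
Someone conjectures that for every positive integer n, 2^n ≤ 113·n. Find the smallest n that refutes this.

A counterexample is any positive integer n such that 2^n > 113·n; we check each in order.
The first 10 eligible values, up to n = 10, all satisfy the conclusion.
n = 11: 2^n = 2048 and 113·n = 1243, so 2048 > 1243.

n = 11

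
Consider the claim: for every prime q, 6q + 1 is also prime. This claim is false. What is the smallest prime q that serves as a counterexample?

q = 19

A counterexample is any prime q such that 6q + 1 is not prime; we check each in order.
q = 2: 6q + 1 = 13, prime.
q = 3: 6q + 1 = 19, prime.
q = 5: 6q + 1 = 31, prime.
q = 7: 6q + 1 = 43, prime.
q = 11: 6q + 1 = 67, prime.
q = 13: 6q + 1 = 79, prime.
q = 17: 6q + 1 = 103, prime.
q = 19: 6q + 1 = 115 = 5 × 23, not prime.
Hence q = 19 is a counterexample.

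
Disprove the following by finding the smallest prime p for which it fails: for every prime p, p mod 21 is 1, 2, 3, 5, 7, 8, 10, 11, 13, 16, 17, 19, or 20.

We need the least prime p for which the claim fails.
For p = 2, 3, 5, 7, …, 53, 59, 61 the conclusion holds.
p = 67: 67 mod 21 = 4 — not in {1, 2, 3, 5, 7, 8, 10, 11, 13, 16, 17, 19, 20}.

p = 67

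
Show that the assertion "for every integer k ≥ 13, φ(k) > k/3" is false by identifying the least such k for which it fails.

k = 18

A counterexample is any integer k ≥ 13 such that the claim fails; we check each in order.
For k = 13, 14, 15, 16, 17 the conclusion holds.
k = 18: φ(18) = 6 and 18/3 = 6, so φ(18) ≤ 18/3.
So k = 18 is the smallest counterexample.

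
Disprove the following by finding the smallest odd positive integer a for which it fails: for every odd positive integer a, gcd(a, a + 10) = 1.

a = 5

Check each odd positive integer a in order until gcd(a, a + 10) > 1.
For a = 1, 3 the conclusion holds.
a = 5: gcd(5, 15) = 5.
So a = 5 is the smallest counterexample.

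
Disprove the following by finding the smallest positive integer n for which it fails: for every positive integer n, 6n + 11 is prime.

n = 1: 6n + 11 = 17, prime.
n = 2: 6n + 11 = 23, prime.
n = 3: 6n + 11 = 29, prime.
n = 4: 6n + 11 = 35 = 5 × 7, composite.

n = 4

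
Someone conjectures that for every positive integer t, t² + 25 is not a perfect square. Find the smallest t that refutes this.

t = 12

For t = 1, 2, 3, 4, …, 9, 10, 11 the conclusion holds.
t = 12: 12² + 25 = 169 = 13², a perfect square.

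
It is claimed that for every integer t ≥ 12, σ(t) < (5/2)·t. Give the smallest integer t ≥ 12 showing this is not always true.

We need the least integer t ≥ 12 for which the claim fails.
The first 12 eligible values, up to t = 23, all satisfy the conclusion.
t = 24: σ(24) = 60; 60 ≥ 60.

t = 24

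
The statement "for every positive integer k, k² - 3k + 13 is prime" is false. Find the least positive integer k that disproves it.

k = 12

The first 11 eligible values, up to k = 11, all satisfy the conclusion.
k = 12: k² - 3k + 13 = 121 = 11 × 11, composite.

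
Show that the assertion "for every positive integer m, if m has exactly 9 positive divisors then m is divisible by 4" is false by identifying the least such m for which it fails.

m = 225

A counterexample is any positive integer m such that m has exactly 9 positive divisors but m is not divisible by 4; we check each in order.
m = 36: τ(36) = 9; 36 mod 4 = 0.
m = 100: τ(100) = 9; 100 mod 4 = 0.
m = 196: τ(196) = 9; 196 mod 4 = 0.
m = 225: τ(225) = 9; 225 mod 4 = 1.
Hence m = 225 is a counterexample.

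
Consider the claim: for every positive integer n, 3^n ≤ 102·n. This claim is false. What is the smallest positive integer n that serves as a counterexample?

A counterexample is any positive integer n such that 3^n > 102·n; we check each in order.
The first 5 eligible values, up to n = 5, all satisfy the conclusion.
n = 6: 3^n = 729 and 102·n = 612, so 729 > 612.

n = 6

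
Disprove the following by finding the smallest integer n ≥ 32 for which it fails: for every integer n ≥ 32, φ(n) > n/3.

We need the least integer n ≥ 32 for which the claim fails.
The first 4 eligible values, up to n = 35, all satisfy the conclusion.
n = 36: φ(36) = 12 and 36/3 = 12, so φ(36) ≤ 36/3.
Hence n = 36 is a counterexample.

n = 36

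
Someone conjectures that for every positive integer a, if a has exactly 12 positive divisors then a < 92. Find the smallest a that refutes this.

The first 4 eligible values, up to a = 90, all satisfy the conclusion.
a = 96: τ(96) = 12; 96 ≥ 92.

a = 96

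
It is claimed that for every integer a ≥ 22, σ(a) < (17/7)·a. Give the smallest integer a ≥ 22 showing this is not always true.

For a = 22, 23 the conclusion holds.
a = 24: σ(24) = 60; 60 ≥ 408/7.
Thus a = 24 disproves the claim, and no smaller a works.

a = 24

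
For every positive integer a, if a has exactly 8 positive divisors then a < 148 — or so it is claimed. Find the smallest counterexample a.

For a = 24, 30, 40, 42, …, 135, 136, 138 the conclusion holds.
a = 152: τ(152) = 8; 152 ≥ 148.

a = 152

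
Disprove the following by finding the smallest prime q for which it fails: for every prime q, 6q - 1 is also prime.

q = 11

For q = 2, 3, 5, 7 the conclusion holds.
q = 11: 6q - 1 = 65 = 5 × 13, not prime.
So q = 11 is the smallest counterexample.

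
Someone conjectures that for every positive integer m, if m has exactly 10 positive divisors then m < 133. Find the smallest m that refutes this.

m = 48: τ(48) = 10; 48 < 133.
m = 80: τ(80) = 10; 80 < 133.
m = 112: τ(112) = 10; 112 < 133.
m = 162: τ(162) = 10; 162 ≥ 133.

m = 162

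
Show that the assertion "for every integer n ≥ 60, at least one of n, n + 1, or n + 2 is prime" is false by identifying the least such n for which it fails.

n = 62

A counterexample is any integer n ≥ 60 such that n, n + 1, n + 2 are all composite; we check each in order.
For n = 60, 61 the conclusion holds.
n = 62: 62 = 2 × 31; 63 = 3 × 21; 64 = 2 × 32 — all composite.
Thus n = 62 disproves the claim, and no smaller n works.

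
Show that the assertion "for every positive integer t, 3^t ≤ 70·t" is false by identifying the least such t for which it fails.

t = 6

We need the least positive integer t for which 3^t > 70·t.
For t = 1, 2, 3, 4, 5 the conclusion holds.
t = 6: 3^t = 729 and 70·t = 420, so 729 > 420.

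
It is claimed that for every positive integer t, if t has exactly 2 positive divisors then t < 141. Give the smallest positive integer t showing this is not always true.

For t = 2, 3, 5, 7, …, 131, 137, 139 the conclusion holds.
t = 149: τ(149) = 2; 149 ≥ 141.

t = 149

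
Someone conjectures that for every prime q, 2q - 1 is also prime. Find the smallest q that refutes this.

For q = 2, 3 the conclusion holds.
q = 5: 2q - 1 = 9 = 3 × 3, not prime.

q = 5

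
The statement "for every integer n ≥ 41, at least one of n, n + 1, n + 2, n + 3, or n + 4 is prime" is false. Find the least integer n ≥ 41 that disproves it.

n = 48

We need the least integer n ≥ 41 for which n, n + 1, n + 2, n + 3, n + 4 are all composite.
n = 41: 41 is prime.
n = 42: 43 is prime.
n = 43: 43 is prime.
n = 44: 47 is prime.
n = 45: 47 is prime.
n = 46: 47 is prime.
n = 47: 47 is prime.
n = 48: 48 = 2 × 24; 49 = 7 × 7; 50 = 2 × 25; 51 = 3 × 17; 52 = 2 × 26 — all composite.
Thus n = 48 disproves the claim, and no smaller n works.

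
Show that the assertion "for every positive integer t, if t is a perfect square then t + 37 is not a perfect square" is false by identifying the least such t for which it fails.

t = 324

A counterexample is any positive integer t such that t is a perfect square but t + 37 is a perfect square; we check each in order.
For t = 1, 4, 9, 16, …, 225, 256, 289 the conclusion holds.
t = 324: 324 = 18² and 324 + 37 = 361 = 19².
So t = 324 is the smallest counterexample.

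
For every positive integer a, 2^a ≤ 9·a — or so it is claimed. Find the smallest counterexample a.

a = 6

Check each positive integer a in order until 2^a > 9·a.
a = 1: 2^a = 2 and 9·a = 9, so 2 ≤ 9.
a = 2: 2^a = 4 and 9·a = 18, so 4 ≤ 18.
a = 3: 2^a = 8 and 9·a = 27, so 8 ≤ 27.
a = 4: 2^a = 16 and 9·a = 36, so 16 ≤ 36.
a = 5: 2^a = 32 and 9·a = 45, so 32 ≤ 45.
a = 6: 2^a = 64 and 9·a = 54, so 64 > 54.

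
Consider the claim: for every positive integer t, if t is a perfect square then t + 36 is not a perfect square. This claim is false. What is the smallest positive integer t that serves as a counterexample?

t = 64

t = 1: 1 + 36 = 37, not a perfect square.
t = 4: 4 + 36 = 40, not a perfect square.
t = 9: 9 + 36 = 45, not a perfect square.
t = 16: 16 + 36 = 52, not a perfect square.
t = 25: 25 + 36 = 61, not a perfect square.
t = 36: 36 + 36 = 72, not a perfect square.
t = 49: 49 + 36 = 85, not a perfect square.
t = 64: 64 = 8² and 64 + 36 = 100 = 10².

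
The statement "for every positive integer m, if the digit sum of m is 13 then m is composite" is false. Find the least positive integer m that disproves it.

A counterexample is any positive integer m such that the digit sum of m is 13 but m is prime; we check each in order.
m = 49: digit sum 13; 49 is composite.
m = 58: digit sum 13; 58 is composite.
m = 67: digit sum 13; 67 is prime, not composite.
Hence m = 67 is a counterexample.

m = 67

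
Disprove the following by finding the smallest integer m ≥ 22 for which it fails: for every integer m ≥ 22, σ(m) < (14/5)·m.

m = 60

We need the least integer m ≥ 22 for which the claim fails.
For m = 22, 23, 24, 25, …, 57, 58, 59 the conclusion holds.
m = 60: σ(60) = 168; 168 ≥ 168.
Hence m = 60 is a counterexample.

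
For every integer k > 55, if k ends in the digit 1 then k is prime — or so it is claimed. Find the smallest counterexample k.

k = 61: 61 ends in 1 and is prime.
k = 71: 71 ends in 1 and is prime.
k = 81: 81 ends in 1; 81 = 3 × 27, composite.

k = 81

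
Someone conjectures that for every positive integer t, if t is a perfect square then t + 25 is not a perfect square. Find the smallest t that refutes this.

t = 144

We need the least positive integer t for which t is a perfect square but t + 25 is a perfect square.
For t = 1, 4, 9, 16, …, 81, 100, 121 the conclusion holds.
t = 144: 144 = 12² and 144 + 25 = 169 = 13².
Hence t = 144 is a counterexample.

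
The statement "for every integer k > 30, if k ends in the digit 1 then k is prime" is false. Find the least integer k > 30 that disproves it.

k = 51

Check each integer k > 30 in order until k ends in the digit 1 but k is not prime.
For k = 31, 41 the conclusion holds.
k = 51: 51 ends in 1; 51 = 3 × 17, composite.
Hence k = 51 is a counterexample.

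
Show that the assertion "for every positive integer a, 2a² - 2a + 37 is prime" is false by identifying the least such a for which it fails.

a = 3

a = 1: 2a² - 2a + 37 = 37, prime.
a = 2: 2a² - 2a + 37 = 41, prime.
a = 3: 2a² - 2a + 37 = 49 = 7 × 7, composite.
Thus a = 3 disproves the claim, and no smaller a works.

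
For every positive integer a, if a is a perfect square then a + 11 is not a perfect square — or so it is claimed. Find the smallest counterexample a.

We need the least positive integer a for which a is a perfect square but a + 11 is a perfect square.
The first 4 eligible values, up to a = 16, all satisfy the conclusion.
a = 25: 25 = 5² and 25 + 11 = 36 = 6².
Hence a = 25 is a counterexample.

a = 25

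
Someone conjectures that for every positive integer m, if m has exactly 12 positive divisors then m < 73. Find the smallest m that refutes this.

We need the least positive integer m for which m has exactly 12 positive divisors but the claim fails.
m = 60: τ(60) = 12; 60 < 73.
m = 72: τ(72) = 12; 72 < 73.
m = 84: τ(84) = 12; 84 ≥ 73.
Thus m = 84 disproves the claim, and no smaller m works.

m = 84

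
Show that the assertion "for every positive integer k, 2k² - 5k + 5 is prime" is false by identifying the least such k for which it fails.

Check each positive integer k in order until 2k² - 5k + 5 is not prime.
For k = 1, 2 the conclusion holds.
k = 3: 2k² - 5k + 5 = 8 = 2 × 4, composite.
So k = 3 is the smallest counterexample.

k = 3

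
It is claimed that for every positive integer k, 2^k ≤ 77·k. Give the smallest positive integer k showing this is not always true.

A counterexample is any positive integer k such that 2^k > 77·k; we check each in order.
For k = 1, 2, 3, 4, 5, 6, 7, 8, 9 the conclusion holds.
k = 10: 2^k = 1024 and 77·k = 770, so 1024 > 770.

k = 10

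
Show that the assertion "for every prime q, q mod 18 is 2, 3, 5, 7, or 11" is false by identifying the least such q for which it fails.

For q = 2, 3, 5, 7, 11 the conclusion holds.
q = 13: 13 mod 18 = 13 — not in {2, 3, 5, 7, 11}.
Thus q = 13 disproves the claim, and no smaller q works.

q = 13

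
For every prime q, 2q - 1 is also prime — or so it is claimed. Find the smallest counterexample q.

Check each prime q in order until 2q - 1 is not prime.
q = 2: 2q - 1 = 3, prime.
q = 3: 2q - 1 = 5, prime.
q = 5: 2q - 1 = 9 = 3 × 3, not prime.
Hence q = 5 is a counterexample.

q = 5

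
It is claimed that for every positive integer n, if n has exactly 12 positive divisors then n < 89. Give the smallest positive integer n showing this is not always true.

n = 90

A counterexample is any positive integer n such that n has exactly 12 positive divisors but the claim fails; we check each in order.
n = 60: τ(60) = 12; 60 < 89.
n = 72: τ(72) = 12; 72 < 89.
n = 84: τ(84) = 12; 84 < 89.
n = 90: τ(90) = 12; 90 ≥ 89.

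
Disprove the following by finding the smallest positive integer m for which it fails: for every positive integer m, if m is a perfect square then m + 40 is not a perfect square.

m = 9

Check each positive integer m in order until m is a perfect square but m + 40 is a perfect square.
For m = 1, 4 the conclusion holds.
m = 9: 9 = 3² and 9 + 40 = 49 = 7².
Hence m = 9 is a counterexample.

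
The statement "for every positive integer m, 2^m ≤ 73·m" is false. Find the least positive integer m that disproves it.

m = 10

For m = 1, 2, 3, 4, 5, 6, 7, 8, 9 the conclusion holds.
m = 10: 2^m = 1024 and 73·m = 730, so 1024 > 730.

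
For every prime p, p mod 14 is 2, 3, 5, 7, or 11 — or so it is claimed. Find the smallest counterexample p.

p = 13

We need the least prime p for which the claim fails.
p = 2: 2 mod 14 = 2.
p = 3: 3 mod 14 = 3.
p = 5: 5 mod 14 = 5.
p = 7: 7 mod 14 = 7.
p = 11: 11 mod 14 = 11.
p = 13: 13 mod 14 = 13 — not in {2, 3, 5, 7, 11}.
Hence p = 13 is a counterexample.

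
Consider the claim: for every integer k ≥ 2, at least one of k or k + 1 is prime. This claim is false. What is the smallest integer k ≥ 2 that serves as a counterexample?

Check each integer k ≥ 2 in order until k, k + 1 are both composite.
The first 6 eligible values, up to k = 7, all satisfy the conclusion.
k = 8: 8 = 2 × 4; 9 = 3 × 3 — both composite.

k = 8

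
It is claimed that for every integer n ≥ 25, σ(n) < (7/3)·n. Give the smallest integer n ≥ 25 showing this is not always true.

Check each integer n ≥ 25 in order until the claim fails.
The first 5 eligible values, up to n = 29, all satisfy the conclusion.
n = 30: σ(30) = 72; 72 ≥ 70.

n = 30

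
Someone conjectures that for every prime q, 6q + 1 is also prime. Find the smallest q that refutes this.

q = 19

A counterexample is any prime q such that 6q + 1 is not prime; we check each in order.
The first 7 eligible values, up to q = 17, all satisfy the conclusion.
q = 19: 6q + 1 = 115 = 5 × 23, not prime.
Hence q = 19 is a counterexample.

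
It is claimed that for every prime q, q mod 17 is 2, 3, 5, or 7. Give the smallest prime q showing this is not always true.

q = 11

The first 4 eligible values, up to q = 7, all satisfy the conclusion.
q = 11: 11 mod 17 = 11 — not in {2, 3, 5, 7}.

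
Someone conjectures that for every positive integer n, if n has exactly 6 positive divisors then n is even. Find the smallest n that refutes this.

n = 45

A counterexample is any positive integer n such that n has exactly 6 positive divisors but n is odd; we check each in order.
For n = 12, 18, 20, 28, 32, 44 the conclusion holds.
n = 45: divisors of 45: 1, 3, 5, 9, 15, 45; 45 is odd.
Thus n = 45 disproves the claim, and no smaller n works.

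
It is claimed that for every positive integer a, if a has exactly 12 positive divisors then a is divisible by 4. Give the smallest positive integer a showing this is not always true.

a = 90

For a = 60, 72, 84 the conclusion holds.
a = 90: τ(90) = 12; 90 mod 4 = 2.
Hence a = 90 is a counterexample.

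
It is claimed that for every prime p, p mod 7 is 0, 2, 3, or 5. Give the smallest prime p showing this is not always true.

A counterexample is any prime p such that the claim fails; we check each in order.
p = 2: 2 mod 7 = 2.
p = 3: 3 mod 7 = 3.
p = 5: 5 mod 7 = 5.
p = 7: 7 mod 7 = 0.
p = 11: 11 mod 7 = 4 — not in {0, 2, 3, 5}.

p = 11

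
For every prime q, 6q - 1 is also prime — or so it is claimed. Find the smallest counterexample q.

q = 11

A counterexample is any prime q such that 6q - 1 is not prime; we check each in order.
q = 2: 6q - 1 = 11, prime.
q = 3: 6q - 1 = 17, prime.
q = 5: 6q - 1 = 29, prime.
q = 7: 6q - 1 = 41, prime.
q = 11: 6q - 1 = 65 = 5 × 13, not prime.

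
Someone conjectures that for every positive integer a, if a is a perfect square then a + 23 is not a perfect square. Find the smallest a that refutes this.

We need the least positive integer a for which a is a perfect square but a + 23 is a perfect square.
For a = 1, 4, 9, 16, 25, 36, 49, 64, 81, 100 the conclusion holds.
a = 121: 121 = 11² and 121 + 23 = 144 = 12².
Thus a = 121 disproves the claim, and no smaller a works.

a = 121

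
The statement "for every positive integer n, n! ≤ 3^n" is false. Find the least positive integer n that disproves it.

n = 7

A counterexample is any positive integer n such that n! > 3^n; we check each in order.
For n = 1, 2, 3, 4, 5, 6 the conclusion holds.
n = 7: n! = 5040 and 3^n = 2187, so 5040 > 2187.
Thus n = 7 disproves the claim, and no smaller n works.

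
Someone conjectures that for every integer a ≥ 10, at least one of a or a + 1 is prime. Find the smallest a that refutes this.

a = 14

a = 10: 11 is prime.
a = 11: 11 is prime.
a = 12: 13 is prime.
a = 13: 13 is prime.
a = 14: 14 = 2 × 7; 15 = 3 × 5 — both composite.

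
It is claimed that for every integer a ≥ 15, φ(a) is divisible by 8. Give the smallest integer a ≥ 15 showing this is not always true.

A counterexample is any integer a ≥ 15 such that φ(a) is not divisible by 8; we check each in order.
a = 15: φ(15) = 8; 8 mod 8 = 0.
a = 16: φ(16) = 8; 8 mod 8 = 0.
a = 17: φ(17) = 16; 16 mod 8 = 0.
a = 18: φ(18) = 6; 6 mod 8 = 6.
Thus a = 18 disproves the claim, and no smaller a works.

a = 18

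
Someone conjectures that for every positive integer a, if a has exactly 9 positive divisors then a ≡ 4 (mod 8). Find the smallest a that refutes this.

a = 225

We need the least positive integer a for which a has exactly 9 positive divisors but the claim fails.
For a = 36, 100, 196 the conclusion holds.
a = 225: τ(225) = 9; 225 ≡ 1 (mod 8).
Thus a = 225 disproves the claim, and no smaller a works.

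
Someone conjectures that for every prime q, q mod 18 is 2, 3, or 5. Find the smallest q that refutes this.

q = 7

For q = 2, 3, 5 the conclusion holds.
q = 7: 7 mod 18 = 7 — not in {2, 3, 5}.
So q = 7 is the smallest counterexample.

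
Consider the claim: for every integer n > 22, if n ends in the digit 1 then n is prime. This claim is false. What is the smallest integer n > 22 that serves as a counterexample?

Check each integer n > 22 in order until n ends in the digit 1 but n is not prime.
n = 31: 31 ends in 1 and is prime.
n = 41: 41 ends in 1 and is prime.
n = 51: 51 ends in 1; 51 = 3 × 17, composite.

n = 51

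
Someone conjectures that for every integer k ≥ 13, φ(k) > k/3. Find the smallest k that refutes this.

k = 18

Check each integer k ≥ 13 in order until the claim fails.
The first 5 eligible values, up to k = 17, all satisfy the conclusion.
k = 18: φ(18) = 6 and 18/3 = 6, so φ(18) ≤ 18/3.
Hence k = 18 is a counterexample.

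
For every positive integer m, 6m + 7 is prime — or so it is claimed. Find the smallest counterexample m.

Check each positive integer m in order until 6m + 7 is not prime.
m = 1: 6m + 7 = 13, prime.
m = 2: 6m + 7 = 19, prime.
m = 3: 6m + 7 = 25 = 5 × 5, composite.
Hence m = 3 is a counterexample.

m = 3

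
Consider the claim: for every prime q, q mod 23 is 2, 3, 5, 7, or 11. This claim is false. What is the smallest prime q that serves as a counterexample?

q = 13

Check each prime q in order until the claim fails.
The first 5 eligible values, up to q = 11, all satisfy the conclusion.
q = 13: 13 mod 23 = 13 — not in {2, 3, 5, 7, 11}.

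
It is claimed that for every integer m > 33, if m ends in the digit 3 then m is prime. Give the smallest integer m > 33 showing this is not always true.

Check each integer m > 33 in order until m ends in the digit 3 but m is not prime.
m = 43: 43 ends in 3 and is prime.
m = 53: 53 ends in 3 and is prime.
m = 63: 63 ends in 3; 63 = 3 × 21, composite.

m = 63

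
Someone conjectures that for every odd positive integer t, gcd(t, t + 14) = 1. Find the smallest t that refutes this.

t = 1: gcd(1, 15) = 1.
t = 3: gcd(3, 17) = 1.
t = 5: gcd(5, 19) = 1.
t = 7: gcd(7, 21) = 7.
So t = 7 is the smallest counterexample.

t = 7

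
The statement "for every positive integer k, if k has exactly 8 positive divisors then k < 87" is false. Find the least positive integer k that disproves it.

For k = 24, 30, 40, 42, 54, 56, 66, 70, 78 the conclusion holds.
k = 88: τ(88) = 8; 88 ≥ 87.

k = 88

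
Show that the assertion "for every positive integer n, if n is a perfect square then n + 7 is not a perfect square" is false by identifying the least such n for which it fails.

A counterexample is any positive integer n such that n is a perfect square but n + 7 is a perfect square; we check each in order.
For n = 1, 4 the conclusion holds.
n = 9: 9 = 3² and 9 + 7 = 16 = 4².

n = 9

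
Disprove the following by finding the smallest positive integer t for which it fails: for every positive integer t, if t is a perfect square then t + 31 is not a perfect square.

t = 225

Check each positive integer t in order until t is a perfect square but t + 31 is a perfect square.
The first 14 eligible values, up to t = 196, all satisfy the conclusion.
t = 225: 225 = 15² and 225 + 31 = 256 = 16².
Hence t = 225 is a counterexample.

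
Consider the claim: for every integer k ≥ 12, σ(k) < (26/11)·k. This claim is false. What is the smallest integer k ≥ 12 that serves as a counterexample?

A counterexample is any integer k ≥ 12 such that the claim fails; we check each in order.
For k = 12, 13, 14, 15, …, 21, 22, 23 the conclusion holds.
k = 24: σ(24) = 60; 60 ≥ 624/11.
Hence k = 24 is a counterexample.

k = 24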